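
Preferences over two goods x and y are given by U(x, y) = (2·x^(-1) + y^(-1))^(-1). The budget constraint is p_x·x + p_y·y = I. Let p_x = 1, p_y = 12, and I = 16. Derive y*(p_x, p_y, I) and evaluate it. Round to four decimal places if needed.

y* = 0.9468

MU_x ∝ 2·x^(-2), MU_y ∝ y^(-2), so MRS = 2·(y/x)^(2) = p_x/p_y.
Solve for the ratio: y/x = [(1/2)·p_x/p_y]^(0.5).
Substitute y = (y/x)·x into the budget: x* = I/(p_x + p_y·(y/x)).
Numerically y/x = 0.204124, so x* = 16/(1 + 12·0.204124) = 4.6384 and y* = 0.204124·4.6384 = 0.9468.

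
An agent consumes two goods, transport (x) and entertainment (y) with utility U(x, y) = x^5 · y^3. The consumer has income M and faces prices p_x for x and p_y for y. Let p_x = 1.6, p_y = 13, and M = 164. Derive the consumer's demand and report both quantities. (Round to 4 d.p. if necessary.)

Tangency: MRS = (5/3)·y/x = p_x/p_y.
Rearranging, p_y·y = (3/5)·p_x·x. Substituting into the budget gives p_x·x·(1 + (3/5)) = M.
Demand: x*(p_x,p_y,M) = 0.625·M/p_x and y* = 0.375·M/p_y.
At p_x=1.6, p_y=13, M=164: x* = 0.625·164/1.6 = 64.0625, y* = 4.7308.

x* = 64.0625, y* = 4.7308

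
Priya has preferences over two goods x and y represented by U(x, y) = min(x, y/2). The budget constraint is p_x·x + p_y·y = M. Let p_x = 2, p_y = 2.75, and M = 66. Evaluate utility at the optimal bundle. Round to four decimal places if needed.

With perfect complements, no substitution: consume in ratio x:y = 1:2.
Budget: p_x·x + p_y·2·x = M, so (p_x + 2·p_y)·x = M.
Demand: x*(p_x,p_y,M) = M/(p_x + 2·p_y), y* = 2·M/(p_x + 2·p_y).
Here 2 + 2·2.75 = 7.5, giving x* = 8.8 and y* = 17.6.
Utility at the optimum: U(8.8, 17.6) = 8.8.

V = 8.8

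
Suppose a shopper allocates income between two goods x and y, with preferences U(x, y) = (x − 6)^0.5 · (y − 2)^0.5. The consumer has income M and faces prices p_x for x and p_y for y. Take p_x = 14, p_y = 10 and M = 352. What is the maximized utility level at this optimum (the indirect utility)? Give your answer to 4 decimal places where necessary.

This is Cobb-Douglas in (x−6, y−2): tangency gives 0.5·p_y·(y−2) = 0.5·p_x·(x−6).
Substituting into the budget: x* = 6 + 0.5·(M − 6·p_x − 2·p_y)/p_x, and y* = 2 + 0.5·(…)/p_y.
Discretionary income = 352 − 6·14 − 2·10 = 248; x* = 6 + 0.5·248/14 = 14.8571; y* = 2 + 0.5·248/10 = 14.4.
Utility at the optimum: U(14.8571, 14.4) = 10.4799.

V = 10.4799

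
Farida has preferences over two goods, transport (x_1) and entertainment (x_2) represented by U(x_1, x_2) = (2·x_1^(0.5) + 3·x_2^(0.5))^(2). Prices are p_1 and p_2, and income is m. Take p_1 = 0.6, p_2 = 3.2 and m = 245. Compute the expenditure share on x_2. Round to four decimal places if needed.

share on x_2 = 0.2967

MU_x_1 ∝ 2·x_1^(-0.5), MU_x_2 ∝ 3·x_2^(-0.5), so MRS = (2/3)·(x_2/x_1)^(0.5) = p_1/p_2.
Hence x_2/x_1 = ((3/2)·p_1/p_2)^(1/(0.5)), i.e. raised to the 2 power.
With the ratio pinned down, the budget gives x_1* = m/(p_1 + p_2·(x_2/x_1)) and x_2* = (x_2/x_1)·x_1*.
Numerically x_2/x_1 = 0.079102, so x_1* = 245/(0.6 + 3.2·0.079102) = 287.1795 and x_2* = 0.079102·287.1795 = 22.7163.
Expenditure on x_2: 3.2·22.7163 = 72.6923; share = 0.2967.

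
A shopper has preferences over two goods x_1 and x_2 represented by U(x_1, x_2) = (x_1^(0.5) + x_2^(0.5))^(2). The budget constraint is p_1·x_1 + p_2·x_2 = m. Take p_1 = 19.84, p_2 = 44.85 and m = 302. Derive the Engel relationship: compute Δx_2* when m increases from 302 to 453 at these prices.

Δx_2* = 1.0326

From the CES first-order condition, (x_2/x_1)^(0.5) = p_1/p_2.
Solve for the ratio: x_2/x_1 = [p_1/p_2]^(2).
Substitute x_2 = (x_2/x_1)·x_1 into the budget: x_1* = m/(p_1 + p_2·(x_2/x_1)).
Numerically x_2/x_1 = 0.195685, so x_1* = 302/(19.84 + 44.85·0.195685) = 10.5534 and x_2* = 0.195685·10.5534 = 2.0651.
At m' = 453: x_2* = 3.0977. Change: 3.0977 − 2.0651 = 1.0326.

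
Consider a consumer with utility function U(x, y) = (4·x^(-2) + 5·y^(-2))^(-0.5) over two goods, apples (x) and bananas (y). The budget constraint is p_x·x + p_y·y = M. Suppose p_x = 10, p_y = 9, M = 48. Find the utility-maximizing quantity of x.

From the CES first-order condition, (4/5)·(y/x)^(3) = p_x/p_y.
Solve for the ratio: y/x = [(5/4)·p_x/p_y]^(1/3).
Substitute y = (y/x)·x into the budget: x* = M/(p_x + p_y·(y/x)).
Numerically y/x = 1.115722, so x* = 48/(10 + 9·1.115722) = 2.395.

x* = 2.395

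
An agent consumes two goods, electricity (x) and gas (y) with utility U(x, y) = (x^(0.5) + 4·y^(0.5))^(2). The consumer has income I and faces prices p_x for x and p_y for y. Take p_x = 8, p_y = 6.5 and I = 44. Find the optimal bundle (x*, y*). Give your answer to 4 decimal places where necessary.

MRS = MU_x/MU_y = (1/4)·(y/x)^(0.5). Set equal to p_x/p_y.
Hence y/x = (4·p_x/p_y)^(1/(0.5)), i.e. raised to the 2 power.
With the ratio pinned down, the budget gives x* = I/(p_x + p_y·(y/x)) and y* = (y/x)·x*.
Numerically y/x = 24.236686, so x* = 44/(8 + 6.5·24.236686) = 0.2658 and y* = 24.236686·0.2658 = 6.4421.

x* = 0.2658, y* = 6.4421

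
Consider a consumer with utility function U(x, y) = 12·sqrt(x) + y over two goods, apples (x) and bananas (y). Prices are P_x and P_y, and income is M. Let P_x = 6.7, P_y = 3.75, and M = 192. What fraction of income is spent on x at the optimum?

share on x = 0.3935

Utility is quasi-linear in y; the FOC for x is 6/√x = P_x/P_y.
Thus x* = (6·P_y/P_x)² — independent of M — with the rest of income spent on y.
Plugging in: x* = (6·3.75/6.7)² = 11.2776, y* = 31.0507.
Expenditure on x: 6.7·11.2776 = 75.5597; share = 0.3935.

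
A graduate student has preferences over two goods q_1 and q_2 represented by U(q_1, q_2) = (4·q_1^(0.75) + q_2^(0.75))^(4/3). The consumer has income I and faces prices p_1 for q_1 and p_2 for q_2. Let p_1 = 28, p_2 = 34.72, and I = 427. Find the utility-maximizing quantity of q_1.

From the CES first-order condition, 4·(q_2/q_1)^(0.25) = p_1/p_2.
Solve for the ratio: q_2/q_1 = [(1/4)·p_1/p_2]^(4).
With the ratio pinned down, the budget gives q_1* = I/(p_1 + p_2·(q_2/q_1)) and q_2* = (q_2/q_1)·q_1*.
Numerically q_2/q_1 = 0.001652, so q_1* = 427/(28 + 34.72·0.001652) = 15.2188.

q_1* = 15.2188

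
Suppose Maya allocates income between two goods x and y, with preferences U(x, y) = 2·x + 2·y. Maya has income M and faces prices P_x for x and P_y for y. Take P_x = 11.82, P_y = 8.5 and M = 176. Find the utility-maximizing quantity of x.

x* = 0

Linear utility — the consumer picks whichever good has higher MU/price: 2/11.82 = 0.1692 vs 2/8.5 = 0.2353.
y gives more utility per dollar, so spend all income on y: y* = M/P_y, x* = 0.
Numerically: x* = 0, y* = 20.7059.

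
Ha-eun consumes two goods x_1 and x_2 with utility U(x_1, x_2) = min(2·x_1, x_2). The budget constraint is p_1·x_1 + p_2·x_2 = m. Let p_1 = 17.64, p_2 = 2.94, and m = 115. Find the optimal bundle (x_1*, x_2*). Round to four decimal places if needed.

x_1* = 4.8895, x_2* = 9.7789

With perfect complements, no substitution: consume in ratio x_1:x_2 = 1:2.
Budget: p_1·x_1 + p_2·2·x_1 = m, so (p_1 + 2·p_2)·x_1 = m.
Demand: x_1*(p_1,p_2,m) = m/(p_1 + 2·p_2), x_2* = 2·m/(p_1 + 2·p_2).
Here 17.64 + 2·2.94 = 23.52, giving x_1* = 4.8895 and x_2* = 9.7789.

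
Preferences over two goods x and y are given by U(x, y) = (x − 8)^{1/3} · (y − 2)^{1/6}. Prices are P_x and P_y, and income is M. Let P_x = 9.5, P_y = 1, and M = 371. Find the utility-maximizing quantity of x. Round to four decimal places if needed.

MRS = 2·(y−2)/(x−8). Tangency with P_x/P_y gives y−2 = (1/2)·(P_x/P_y)·(x−8).
Substituting into the budget: x* = 8 + 2/3·(M − 8·P_x − 2·P_y)/P_x, and y* = 2 + 1/3·(…)/P_y.
Discretionary income = 371 − 8·9.5 − 2·1 = 293; x* = 8 + 2/3·293/9.5 = 28.5614.

x* = 28.5614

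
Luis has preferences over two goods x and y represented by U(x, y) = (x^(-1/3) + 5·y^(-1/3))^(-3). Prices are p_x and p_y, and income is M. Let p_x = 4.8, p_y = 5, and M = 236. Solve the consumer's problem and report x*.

x* = 11.2304

MRS = MU_x/MU_y = (1/5)·(y/x)^(4/3). Set equal to p_x/p_y.
Solve for the ratio: y/x = [5·p_x/p_y]^(0.75).
With the ratio pinned down, the budget gives x* = M/(p_x + p_y·(y/x)) and y* = (y/x)·x*.
Numerically y/x = 3.24288, so x* = 236/(4.8 + 5·3.24288) = 11.2304.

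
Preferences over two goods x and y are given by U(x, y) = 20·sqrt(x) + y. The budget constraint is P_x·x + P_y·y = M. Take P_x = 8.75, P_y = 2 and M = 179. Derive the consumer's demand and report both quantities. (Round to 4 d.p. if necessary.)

x* = 5.2245, y* = 66.6429

Utility is quasi-linear in y; the FOC for x is 10/√x = P_x/P_y.
Solve: √x = 10·P_y/P_x, so x*(P_x,P_y) = (10·P_y/P_x)², and y* = (M − P_x·x*)/P_y.
Plugging in: x* = (10·2/8.75)² = 5.2245, y* = 66.6429.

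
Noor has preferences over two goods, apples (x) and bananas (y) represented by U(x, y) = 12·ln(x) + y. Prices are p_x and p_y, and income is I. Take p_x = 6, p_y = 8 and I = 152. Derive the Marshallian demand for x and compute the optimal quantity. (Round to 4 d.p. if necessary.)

x* = 16

MU_x = 12/x, MU_y = 1. Tangency: 12/x = p_x/p_y.
So x*(p_x,p_y) = 12·p_y/p_x, independent of income; and y* = (I − 12·p_y)/p_y.
At the given prices: x* = 12·8/6 = 16.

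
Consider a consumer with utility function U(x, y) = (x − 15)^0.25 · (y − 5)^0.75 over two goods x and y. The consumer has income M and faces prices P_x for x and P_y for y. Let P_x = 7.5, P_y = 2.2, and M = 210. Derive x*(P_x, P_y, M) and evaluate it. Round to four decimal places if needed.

MRS = (1/3)·(y−5)/(x−15). Tangency with P_x/P_y gives y−5 = 3·(P_x/P_y)·(x−15).
Substituting into the budget: x* = 15 + 0.25·(M − 15·P_x − 5·P_y)/P_x, and y* = 5 + 0.75·(…)/P_y.
Discretionary income = 210 − 15·7.5 − 5·2.2 = 86.5; x* = 15 + 0.25·86.5/7.5 = 17.8833.

x* = 17.8833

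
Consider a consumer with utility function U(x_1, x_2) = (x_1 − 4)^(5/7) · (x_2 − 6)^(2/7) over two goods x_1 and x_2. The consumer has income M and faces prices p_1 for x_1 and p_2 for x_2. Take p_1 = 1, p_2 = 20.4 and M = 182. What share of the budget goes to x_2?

share on x_2 = 0.7598

MRS = (5/2)·(x_2−6)/(x_1−4). Tangency with p_1/p_2 gives x_2−6 = (2/5)·(p_1/p_2)·(x_1−4).
Substituting into the budget: x_1* = 4 + 5/7·(M − 4·p_1 − 6·p_2)/p_1, and x_2* = 6 + 2/7·(…)/p_2.
Discretionary income = 182 − 4·1 − 6·20.4 = 55.6; x_1* = 4 + 5/7·55.6/1 = 43.7143; x_2* = 6 + 2/7·55.6/20.4 = 6.7787.
Expenditure on x_2: 20.4·6.7787 = 138.2857; share = 0.7598.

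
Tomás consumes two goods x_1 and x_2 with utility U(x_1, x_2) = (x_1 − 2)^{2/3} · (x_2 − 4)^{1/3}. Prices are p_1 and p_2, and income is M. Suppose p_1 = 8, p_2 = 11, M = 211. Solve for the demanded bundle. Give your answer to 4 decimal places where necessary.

x_1* = 14.5833, x_2* = 8.5758

Substituting into the budget: x_1* = 2 + 2/3·(M − 2·p_1 − 4·p_2)/p_1, and x_2* = 4 + 1/3·(…)/p_2.
Discretionary income = 211 − 2·8 − 4·11 = 151; x_1* = 2 + 2/3·151/8 = 14.5833; x_2* = 4 + 1/3·151/11 = 8.5758.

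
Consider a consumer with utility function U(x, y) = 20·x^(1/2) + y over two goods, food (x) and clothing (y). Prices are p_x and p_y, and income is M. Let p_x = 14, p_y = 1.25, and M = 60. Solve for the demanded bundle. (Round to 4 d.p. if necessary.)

x* = 0.7972, y* = 39.0714

Utility is quasi-linear in y; the FOC for x is 10/√x = p_x/p_y.
Solve: √x = 10·p_y/p_x, so x*(p_x,p_y) = (10·p_y/p_x)², and y* = (M − p_x·x*)/p_y.
Plugging in: x* = (10·1.25/14)² = 0.7972, y* = 39.0714.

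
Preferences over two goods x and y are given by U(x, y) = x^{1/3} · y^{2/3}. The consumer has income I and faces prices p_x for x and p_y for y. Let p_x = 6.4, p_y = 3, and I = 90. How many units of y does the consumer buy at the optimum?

MU_x/MU_y = (1/3·y)/(2/3·x); tangency sets this equal to p_x/p_y.
So 1/3·p_y·y = 2/3·p_x·x; combined with the budget, a share 1/3 of income goes to x.
Demand: x*(p_x,p_y,I) = 1/3·I/p_x and y* = 2/3·I/p_y.
At p_x=6.4, p_y=3, I=90: y* = 2/3·90/3 = 20.

y* = 20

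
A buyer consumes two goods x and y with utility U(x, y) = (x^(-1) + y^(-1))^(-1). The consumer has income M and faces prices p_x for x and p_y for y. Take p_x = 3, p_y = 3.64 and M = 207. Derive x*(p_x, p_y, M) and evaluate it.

MU_x ∝ x^(-2), MU_y ∝ y^(-2), so MRS = (y/x)^(2) = p_x/p_y.
Solve for the ratio: y/x = [p_x/p_y]^(0.5).
With the ratio pinned down, the budget gives x* = M/(p_x + p_y·(y/x)) and y* = (y/x)·x*.
Numerically y/x = 0.907841, so x* = 207/(3 + 3.64·0.907841) = 32.8335.

x* = 32.8335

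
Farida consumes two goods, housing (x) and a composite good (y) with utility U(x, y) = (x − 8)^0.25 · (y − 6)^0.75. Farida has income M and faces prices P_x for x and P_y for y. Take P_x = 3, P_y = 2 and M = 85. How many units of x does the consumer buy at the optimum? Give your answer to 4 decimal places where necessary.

This is Cobb-Douglas in (x−8, y−6): tangency gives 0.25·P_y·(y−6) = 0.75·P_x·(x−8).
After buying the subsistence bundle (8, 6), a share 0.25 of the remaining income goes to x: x* = 8 + 0.25·(M − 8P_x − 6P_y)/P_x.
Discretionary income = 85 − 8·3 − 6·2 = 49; x* = 8 + 0.25·49/3 = 12.0833.

x* = 12.0833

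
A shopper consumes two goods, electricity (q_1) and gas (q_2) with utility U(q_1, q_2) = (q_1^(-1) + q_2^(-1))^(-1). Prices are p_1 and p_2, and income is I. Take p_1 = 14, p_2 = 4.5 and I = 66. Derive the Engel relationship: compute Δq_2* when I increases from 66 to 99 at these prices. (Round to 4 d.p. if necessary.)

Δq_2* = 2.6533

MRS = MU_q_1/MU_q_2 = (q_2/q_1)^(2). Set equal to p_1/p_2.
Solve for the ratio: q_2/q_1 = [p_1/p_2]^(0.5).
Substitute q_2 = (q_2/q_1)·q_1 into the budget: q_1* = I/(p_1 + p_2·(q_2/q_1)).
Numerically q_2/q_1 = 1.763834, so q_1* = 66/(14 + 4.5·1.763834) = 3.0086 and q_2* = 1.763834·3.0086 = 5.3066.
At I' = 99: q_2* = 7.96. Change: 7.96 − 5.3066 = 2.6533.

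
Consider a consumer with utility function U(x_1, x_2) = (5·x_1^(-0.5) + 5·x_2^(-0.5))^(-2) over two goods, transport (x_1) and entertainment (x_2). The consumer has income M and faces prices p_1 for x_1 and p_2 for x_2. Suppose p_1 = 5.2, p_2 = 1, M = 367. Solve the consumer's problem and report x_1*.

x_1* = 44.748

Substitute x_2 = (x_2/x_1)·x_1 into the budget: x_1* = M/(p_1 + p_2·(x_2/x_1)).
Numerically x_2/x_1 = 3.001481, so x_1* = 367/(5.2 + 1·3.001481) = 44.748.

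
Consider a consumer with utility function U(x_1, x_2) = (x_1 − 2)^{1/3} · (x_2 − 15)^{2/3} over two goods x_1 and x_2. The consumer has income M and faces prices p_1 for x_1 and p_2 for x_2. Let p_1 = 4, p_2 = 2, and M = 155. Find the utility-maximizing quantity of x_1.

x_1* = 11.75

Let x_1' = x_1−2, x_2' = x_2−15. MRS = (1/2)·x_2'/x_1' = p_1/p_2.
Substituting into the budget: x_1* = 2 + 1/3·(M − 2·p_1 − 15·p_2)/p_1, and x_2* = 15 + 2/3·(…)/p_2.
Discretionary income = 155 − 2·4 − 15·2 = 117; x_1* = 2 + 1/3·117/4 = 11.75.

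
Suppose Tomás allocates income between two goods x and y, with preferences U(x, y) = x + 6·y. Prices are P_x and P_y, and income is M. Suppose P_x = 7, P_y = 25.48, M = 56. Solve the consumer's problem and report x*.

Linear utility — the consumer picks whichever good has higher MU/price: 1/7 = 0.1429 vs 6/25.48 = 0.2355.
y gives more utility per dollar, so spend all income on y: y* = M/P_y, x* = 0.
Numerically: x* = 0, y* = 2.1978.

x* = 0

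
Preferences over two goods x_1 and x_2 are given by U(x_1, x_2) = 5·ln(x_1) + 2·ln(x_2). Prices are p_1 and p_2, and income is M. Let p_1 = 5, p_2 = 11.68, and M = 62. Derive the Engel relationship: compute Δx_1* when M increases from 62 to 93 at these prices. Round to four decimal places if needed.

The MRS is (5/2)·x_2/x_1. Set MRS = p_1/p_2.
Rearranging, p_2·x_2 = (2/5)·p_1·x_1. Substituting into the budget gives p_1·x_1·(1 + (2/5)) = M.
Demand: x_1*(p_1,p_2,M) = 5/7·M/p_1 and x_2* = 2/7·M/p_2.
At p_1=5, p_2=11.68, M=62: x_1* = 5/7·62/5 = 8.8571.
At M' = 93: x_1* = 13.2857. Change: 13.2857 − 8.8571 = 4.4286.

Δx_1* = 4.4286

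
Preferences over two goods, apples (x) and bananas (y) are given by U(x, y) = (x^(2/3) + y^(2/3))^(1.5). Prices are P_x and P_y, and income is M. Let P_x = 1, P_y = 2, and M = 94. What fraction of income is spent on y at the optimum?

share on y = 0.2

MRS = MU_x/MU_y = (y/x)^(1/3). Set equal to P_x/P_y.
Hence y/x = (P_x/P_y)^(1/(1/3)), i.e. raised to the 3 power.
With the ratio pinned down, the budget gives x* = M/(P_x + P_y·(y/x)) and y* = (y/x)·x*.
Numerically y/x = 0.125, so x* = 94/(1 + 2·0.125) = 75.2 and y* = 0.125·75.2 = 9.4.
Expenditure on y: 2·9.4 = 18.8; share = 0.2.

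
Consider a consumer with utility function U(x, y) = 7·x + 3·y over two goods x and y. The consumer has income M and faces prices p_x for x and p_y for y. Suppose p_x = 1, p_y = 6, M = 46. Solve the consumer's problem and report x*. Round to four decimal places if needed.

Perfect substitutes: compare marginal utility per dollar. 7/p_x vs 3/p_y → 7 vs 0.5.
x gives more utility per dollar, so spend all income on x: x* = M/p_x, y* = 0.
Numerically: x* = 46, y* = 0.

x* = 46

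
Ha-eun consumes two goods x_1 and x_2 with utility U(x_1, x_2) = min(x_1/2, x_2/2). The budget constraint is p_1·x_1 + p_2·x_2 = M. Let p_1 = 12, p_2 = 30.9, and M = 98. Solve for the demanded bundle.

Leontief preferences: the optimum is at the kink where x_1/2 = x_2/2, i.e. x_2 = x_1.
Budget: p_1·x_1 + p_2·x_1 = M, so (2·p_1 + 2·p_2)·x_1 = 2·M.
Demand: x_1*(p_1,p_2,M) = 2·M/(2·p_1 + 2·p_2), x_2* = 2·M/(2·p_1 + 2·p_2).
Here 2·12 + 2·30.9 = 85.8, giving x_1* = 2.2844 and x_2* = 2.2844.

x_1* = 2.2844, x_2* = 2.2844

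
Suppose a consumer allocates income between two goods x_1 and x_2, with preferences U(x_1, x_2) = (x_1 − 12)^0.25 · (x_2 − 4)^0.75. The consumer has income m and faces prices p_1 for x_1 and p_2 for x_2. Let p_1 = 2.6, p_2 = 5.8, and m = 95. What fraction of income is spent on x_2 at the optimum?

Substituting into the budget: x_1* = 12 + 0.25·(m − 12·p_1 − 4·p_2)/p_1, and x_2* = 4 + 0.75·(…)/p_2.
Discretionary income = 95 − 12·2.6 − 4·5.8 = 40.6; x_1* = 12 + 0.25·40.6/2.6 = 15.9038; x_2* = 4 + 0.75·40.6/5.8 = 9.25.
Expenditure on x_2: 5.8·9.25 = 53.65; share = 0.5647.

share on x_2 = 0.5647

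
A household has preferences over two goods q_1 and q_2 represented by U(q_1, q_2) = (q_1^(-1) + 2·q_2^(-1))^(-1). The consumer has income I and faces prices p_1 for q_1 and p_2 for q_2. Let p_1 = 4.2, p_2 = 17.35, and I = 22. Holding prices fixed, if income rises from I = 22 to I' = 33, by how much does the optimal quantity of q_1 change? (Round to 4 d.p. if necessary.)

MRS = MU_q_1/MU_q_2 = (1/2)·(q_2/q_1)^(2). Set equal to p_1/p_2.
Hence q_2/q_1 = (2·p_1/p_2)^(1/(2)), i.e. raised to the 0.5 power.
Substitute q_2 = (q_2/q_1)·q_1 into the budget: q_1* = I/(p_1 + p_2·(q_2/q_1)).
Numerically q_2/q_1 = 0.695809, so q_1* = 22/(4.2 + 17.35·0.695809) = 1.352.
At I' = 33: q_1* = 2.028. Change: 2.028 − 1.352 = 0.676.

Δq_1* = 0.676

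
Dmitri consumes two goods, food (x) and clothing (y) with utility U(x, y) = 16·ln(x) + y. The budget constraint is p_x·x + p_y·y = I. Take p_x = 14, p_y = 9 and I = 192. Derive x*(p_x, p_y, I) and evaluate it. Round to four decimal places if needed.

MU_x = 16/x, MU_y = 1. Tangency: 16/x = p_x/p_y.
So x*(p_x,p_y) = 16·p_y/p_x, independent of income; and y* = (I − 16·p_y)/p_y.
At the given prices: x* = 16·9/14 = 10.2857.

x* = 10.2857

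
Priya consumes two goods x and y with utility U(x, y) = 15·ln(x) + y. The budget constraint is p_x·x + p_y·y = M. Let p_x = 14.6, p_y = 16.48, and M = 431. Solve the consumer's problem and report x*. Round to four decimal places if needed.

Set MRS = p_x/p_y: (15/x)/1 = p_x/p_y.
So x*(p_x,p_y) = 15·p_y/p_x, independent of income; and y* = (M − 15·p_y)/p_y.
At the given prices: x* = 15·16.48/14.6 = 16.9315.

x* = 16.9315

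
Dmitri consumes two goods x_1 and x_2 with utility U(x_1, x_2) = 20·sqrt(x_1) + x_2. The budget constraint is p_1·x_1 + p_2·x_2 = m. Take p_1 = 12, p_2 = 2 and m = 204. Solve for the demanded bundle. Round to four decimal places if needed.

MU_x_1 = 10/√x_1, MU_x_2 = 1. Tangency: 10/√x_1 = p_1/p_2.
Thus x_1* = (10·p_2/p_1)² — independent of m — with the rest of income spent on x_2.
Plugging in: x_1* = (10·2/12)² = 2.7778, x_2* = 85.3333.

x_1* = 2.7778, x_2* = 85.3333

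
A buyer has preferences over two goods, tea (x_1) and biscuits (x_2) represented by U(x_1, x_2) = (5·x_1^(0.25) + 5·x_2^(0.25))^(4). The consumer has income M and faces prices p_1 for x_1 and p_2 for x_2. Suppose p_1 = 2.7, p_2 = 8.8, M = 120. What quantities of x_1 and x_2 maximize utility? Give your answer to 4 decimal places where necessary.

From the CES first-order condition, (x_2/x_1)^(0.75) = p_1/p_2.
Solve for the ratio: x_2/x_1 = [p_1/p_2]^(4/3).
With the ratio pinned down, the budget gives x_1* = M/(p_1 + p_2·(x_2/x_1)) and x_2* = (x_2/x_1)·x_1*.
Numerically x_2/x_1 = 0.206939, so x_1* = 120/(2.7 + 8.8·0.206939) = 26.5425 and x_2* = 0.206939·26.5425 = 5.4927.

x_1* = 26.5425, x_2* = 5.4927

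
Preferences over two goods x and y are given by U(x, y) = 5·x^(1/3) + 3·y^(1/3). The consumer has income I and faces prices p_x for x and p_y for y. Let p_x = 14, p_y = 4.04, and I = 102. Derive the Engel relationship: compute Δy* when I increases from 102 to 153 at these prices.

Δy* = 5.8556

MU_x ∝ 5·x^(-2/3), MU_y ∝ 3·y^(-2/3), so MRS = (5/3)·(y/x)^(2/3) = p_x/p_y.
Hence y/x = ((3/5)·p_x/p_y)^(1/(2/3)), i.e. raised to the 1.5 power.
Substitute y = (y/x)·x into the budget: x* = I/(p_x + p_y·(y/x)).
Numerically y/x = 2.998105, so x* = 102/(14 + 4.04·2.998105) = 3.9062 and y* = 2.998105·3.9062 = 11.7112.
At I' = 153: y* = 17.5668. Change: 17.5668 − 11.7112 = 5.8556.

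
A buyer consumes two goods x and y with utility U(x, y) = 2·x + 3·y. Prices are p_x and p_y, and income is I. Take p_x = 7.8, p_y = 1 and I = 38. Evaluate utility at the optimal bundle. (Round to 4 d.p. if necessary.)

Perfect substitutes: compare marginal utility per dollar. 2/p_x vs 3/p_y → 0.2564 vs 3.
y gives more utility per dollar, so spend all income on y: y* = I/p_y, x* = 0.
Numerically: x* = 0, y* = 38.
Utility at the optimum: U(0, 38) = 114.

V = 114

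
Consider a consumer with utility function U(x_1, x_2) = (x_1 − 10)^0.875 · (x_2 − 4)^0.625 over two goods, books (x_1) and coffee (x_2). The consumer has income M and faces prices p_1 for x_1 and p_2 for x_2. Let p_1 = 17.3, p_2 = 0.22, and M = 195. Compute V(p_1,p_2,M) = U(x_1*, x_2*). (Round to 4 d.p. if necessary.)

V = 7.4521

Substituting into the budget: x_1* = 10 + 7/12·(M − 10·p_1 − 4·p_2)/p_1, and x_2* = 4 + 5/12·(…)/p_2.
Discretionary income = 195 − 10·17.3 − 4·0.22 = 21.12; x_1* = 10 + 7/12·21.12/17.3 = 10.7121; x_2* = 4 + 5/12·21.12/0.22 = 44.
Utility at the optimum: U(10.7121, 44) = 7.4521.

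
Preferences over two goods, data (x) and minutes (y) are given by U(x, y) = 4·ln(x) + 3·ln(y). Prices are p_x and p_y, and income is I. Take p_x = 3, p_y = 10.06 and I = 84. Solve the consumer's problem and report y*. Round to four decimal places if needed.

y* = 3.5785

The MRS is (4/3)·y/x. Set MRS = p_x/p_y.
Rearranging, p_y·y = (3/4)·p_x·x. Substituting into the budget gives p_x·x·(1 + (3/4)) = I.
Demand: x*(p_x,p_y,I) = 4/7·I/p_x and y* = 3/7·I/p_y.
At p_x=3, p_y=10.06, I=84: y* = 3/7·84/10.06 = 3.5785.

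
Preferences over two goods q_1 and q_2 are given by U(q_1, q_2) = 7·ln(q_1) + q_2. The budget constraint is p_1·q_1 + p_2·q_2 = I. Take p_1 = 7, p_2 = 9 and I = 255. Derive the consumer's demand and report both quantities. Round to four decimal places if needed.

Set MRS = p_1/p_2: (7/q_1)/1 = p_1/p_2.
So q_1*(p_1,p_2) = 7·p_2/p_1, independent of income; and q_2* = (I − 7·p_2)/p_2.
At the given prices: q_1* = 7·9/7 = 9, and q_2* = 21.3333.

q_1* = 9, q_2* = 21.3333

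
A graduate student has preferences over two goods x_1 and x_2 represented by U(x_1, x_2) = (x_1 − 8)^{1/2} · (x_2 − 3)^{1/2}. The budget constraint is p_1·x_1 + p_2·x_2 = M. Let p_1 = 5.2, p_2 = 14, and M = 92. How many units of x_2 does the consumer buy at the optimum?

x_2* = 3.3

Substituting into the budget: x_1* = 8 + 0.5·(M − 8·p_1 − 3·p_2)/p_1, and x_2* = 3 + 0.5·(…)/p_2.
Discretionary income = 92 − 8·5.2 − 3·14 = 8.4; x_2* = 3 + 0.5·8.4/14 = 3.3.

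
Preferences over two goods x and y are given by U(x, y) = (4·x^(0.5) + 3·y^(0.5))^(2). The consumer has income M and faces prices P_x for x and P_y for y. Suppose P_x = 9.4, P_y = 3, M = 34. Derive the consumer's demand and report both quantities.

x* = 1.3093, y* = 7.2308

MRS = MU_x/MU_y = (4/3)·(y/x)^(0.5). Set equal to P_x/P_y.
Hence y/x = ((3/4)·P_x/P_y)^(1/(0.5)), i.e. raised to the 2 power.
With the ratio pinned down, the budget gives x* = M/(P_x + P_y·(y/x)) and y* = (y/x)·x*.
Numerically y/x = 5.5225, so x* = 34/(9.4 + 3·5.5225) = 1.3093 and y* = 5.5225·1.3093 = 7.2308.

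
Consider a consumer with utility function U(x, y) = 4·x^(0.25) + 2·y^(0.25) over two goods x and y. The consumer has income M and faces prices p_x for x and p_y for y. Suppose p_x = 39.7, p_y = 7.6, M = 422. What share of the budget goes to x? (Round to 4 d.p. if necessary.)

share on x = 0.5922

From the CES first-order condition, 2·(y/x)^(0.75) = p_x/p_y.
Solve for the ratio: y/x = [(1/2)·p_x/p_y]^(4/3).
With the ratio pinned down, the budget gives x* = M/(p_x + p_y·(y/x)) and y* = (y/x)·x*.
Numerically y/x = 3.596907, so x* = 422/(39.7 + 7.6·3.596907) = 6.2951 and y* = 3.596907·6.2951 = 22.6428.
Expenditure on x: 39.7·6.2951 = 249.9146; share = 0.5922.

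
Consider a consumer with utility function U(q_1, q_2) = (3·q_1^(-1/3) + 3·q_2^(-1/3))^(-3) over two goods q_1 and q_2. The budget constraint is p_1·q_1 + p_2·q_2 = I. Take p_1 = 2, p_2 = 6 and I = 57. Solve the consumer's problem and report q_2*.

q_2* = 5.3982

Substitute q_2 = (q_2/q_1)·q_1 into the budget: q_1* = I/(p_1 + p_2·(q_2/q_1)).
Numerically q_2/q_1 = 0.438691, so q_1* = 57/(2 + 6·0.438691) = 12.3053 and q_2* = 0.438691·12.3053 = 5.3982.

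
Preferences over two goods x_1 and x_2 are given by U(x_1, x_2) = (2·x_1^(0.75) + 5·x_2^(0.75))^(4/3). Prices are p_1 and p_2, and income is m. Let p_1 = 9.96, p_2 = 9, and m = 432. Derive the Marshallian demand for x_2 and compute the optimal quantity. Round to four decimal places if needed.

x_2* = 47.1102

From the CES first-order condition, (2/5)·(x_2/x_1)^(0.25) = p_1/p_2.
Hence x_2/x_1 = ((5/2)·p_1/p_2)^(1/(0.25)), i.e. raised to the 4 power.
Substitute x_2 = (x_2/x_1)·x_1 into the budget: x_1* = m/(p_1 + p_2·(x_2/x_1)).
Numerically x_2/x_1 = 58.59052, so x_1* = 432/(9.96 + 9·58.59052) = 0.8041 and x_2* = 58.59052·0.8041 = 47.1102.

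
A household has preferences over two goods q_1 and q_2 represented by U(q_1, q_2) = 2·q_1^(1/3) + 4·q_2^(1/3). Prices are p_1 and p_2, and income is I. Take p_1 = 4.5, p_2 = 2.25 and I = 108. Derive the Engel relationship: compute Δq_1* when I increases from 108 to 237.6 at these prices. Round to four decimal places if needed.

Δq_1* = 5.76

From the CES first-order condition, (1/2)·(q_2/q_1)^(2/3) = p_1/p_2.
Solve for the ratio: q_2/q_1 = [2·p_1/p_2]^(1.5).
Substitute q_2 = (q_2/q_1)·q_1 into the budget: q_1* = I/(p_1 + p_2·(q_2/q_1)).
Numerically q_2/q_1 = 8, so q_1* = 108/(4.5 + 2.25·8) = 4.8.
At I' = 237.6: q_1* = 10.56. Change: 10.56 − 4.8 = 5.76.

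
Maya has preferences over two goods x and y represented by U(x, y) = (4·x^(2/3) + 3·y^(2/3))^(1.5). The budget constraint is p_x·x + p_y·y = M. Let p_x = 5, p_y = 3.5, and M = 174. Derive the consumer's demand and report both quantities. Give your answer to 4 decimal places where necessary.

x* = 18.6999, y* = 23.0001

MRS = MU_x/MU_y = (4/3)·(y/x)^(1/3). Set equal to p_x/p_y.
Solve for the ratio: y/x = [(3/4)·p_x/p_y]^(3).
Substitute y = (y/x)·x into the budget: x* = M/(p_x + p_y·(y/x)).
Numerically y/x = 1.229956, so x* = 174/(5 + 3.5·1.229956) = 18.6999 and y* = 1.229956·18.6999 = 23.0001.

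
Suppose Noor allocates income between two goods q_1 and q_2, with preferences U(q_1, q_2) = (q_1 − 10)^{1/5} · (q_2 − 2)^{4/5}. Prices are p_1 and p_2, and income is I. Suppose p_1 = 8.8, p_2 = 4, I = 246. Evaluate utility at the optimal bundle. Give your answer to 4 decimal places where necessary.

Substituting into the budget: q_1* = 10 + 0.2·(I − 10·p_1 − 2·p_2)/p_1, and q_2* = 2 + 0.8·(…)/p_2.
Discretionary income = 246 − 10·8.8 − 2·4 = 150; q_1* = 10 + 0.2·150/8.8 = 13.4091; q_2* = 2 + 0.8·150/4 = 32.
Utility at the optimum: U(13.4091, 32) = 19.4189.

V = 19.4189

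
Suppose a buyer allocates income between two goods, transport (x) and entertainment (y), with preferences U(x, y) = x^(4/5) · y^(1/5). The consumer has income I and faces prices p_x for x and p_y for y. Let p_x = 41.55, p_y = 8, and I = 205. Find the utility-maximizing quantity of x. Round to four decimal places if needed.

x* = 3.9471

Tangency: MRS = 4·y/x = p_x/p_y.
Rearranging, p_y·y = (1/4)·p_x·x. Substituting into the budget gives p_x·x·(1 + (1/4)) = I.
Demand: x*(p_x,p_y,I) = 0.8·I/p_x and y* = 0.2·I/p_y.
At p_x=41.55, p_y=8, I=205: x* = 0.8·205/41.55 = 3.9471.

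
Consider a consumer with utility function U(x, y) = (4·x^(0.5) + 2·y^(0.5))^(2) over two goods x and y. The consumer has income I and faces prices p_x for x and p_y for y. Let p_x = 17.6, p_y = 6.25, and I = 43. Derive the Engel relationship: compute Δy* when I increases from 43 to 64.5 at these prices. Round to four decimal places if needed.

Δy* = 1.4212

Numerically y/x = 1.982464, so x* = 43/(17.6 + 6.25·1.982464) = 1.4338 and y* = 1.982464·1.4338 = 2.8424.
At I' = 64.5: y* = 4.2637. Change: 4.2637 − 2.8424 = 1.4212.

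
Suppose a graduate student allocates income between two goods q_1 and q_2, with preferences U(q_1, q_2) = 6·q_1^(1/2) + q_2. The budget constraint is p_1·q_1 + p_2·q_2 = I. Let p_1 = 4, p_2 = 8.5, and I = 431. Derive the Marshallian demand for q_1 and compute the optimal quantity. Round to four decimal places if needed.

q_1* = 40.6406

Utility is quasi-linear in q_2; the FOC for q_1 is 3/√q_1 = p_1/p_2.
Solve: √q_1 = 3·p_2/p_1, so q_1*(p_1,p_2) = (3·p_2/p_1)², and q_2* = (I − p_1·q_1*)/p_2.
Plugging in: q_1* = (3·8.5/4)² = 40.6406.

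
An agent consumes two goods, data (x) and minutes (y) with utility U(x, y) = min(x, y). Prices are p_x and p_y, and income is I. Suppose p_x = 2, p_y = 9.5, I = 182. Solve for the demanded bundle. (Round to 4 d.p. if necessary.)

With perfect complements, no substitution: consume in ratio x:y = 1:1.
Budget: p_x·x + p_y·x = I, so (p_x + p_y)·x = I.
Demand: x*(p_x,p_y,I) = I/(p_x + p_y), y* = I/(p_x + p_y).
Here 2 + 9.5 = 11.5, giving x* = 15.8261 and y* = 15.8261.

x* = 15.8261, y* = 15.8261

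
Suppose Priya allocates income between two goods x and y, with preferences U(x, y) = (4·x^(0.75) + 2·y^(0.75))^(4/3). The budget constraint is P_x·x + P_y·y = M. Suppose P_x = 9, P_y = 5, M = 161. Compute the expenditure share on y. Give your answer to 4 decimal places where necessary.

MU_x ∝ 4·x^(-0.25), MU_y ∝ 2·y^(-0.25), so MRS = 2·(y/x)^(0.25) = P_x/P_y.
Solve for the ratio: y/x = [(1/2)·P_x/P_y]^(4).
With the ratio pinned down, the budget gives x* = M/(P_x + P_y·(y/x)) and y* = (y/x)·x*.
Numerically y/x = 0.6561, so x* = 161/(9 + 5·0.6561) = 13.1102 and y* = 0.6561·13.1102 = 8.6016.
Expenditure on y: 5·8.6016 = 43.0081; share = 0.2671.

share on y = 0.2671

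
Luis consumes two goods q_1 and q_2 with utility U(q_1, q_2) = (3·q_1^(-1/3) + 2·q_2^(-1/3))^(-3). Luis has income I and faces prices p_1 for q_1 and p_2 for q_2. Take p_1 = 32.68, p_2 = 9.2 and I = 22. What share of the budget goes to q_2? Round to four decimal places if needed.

share on q_2 = 0.3496

From the CES first-order condition, (3/2)·(q_2/q_1)^(4/3) = p_1/p_2.
Hence q_2/q_1 = ((2/3)·p_1/p_2)^(1/(4/3)), i.e. raised to the 0.75 power.
Substitute q_2 = (q_2/q_1)·q_1 into the budget: q_1* = I/(p_1 + p_2·(q_2/q_1)).
Numerically q_2/q_1 = 1.908984, so q_1* = 22/(32.68 + 9.2·1.908984) = 0.4379 and q_2* = 1.908984·0.4379 = 0.8359.
Expenditure on q_2: 9.2·0.8359 = 7.6902; share = 0.3496.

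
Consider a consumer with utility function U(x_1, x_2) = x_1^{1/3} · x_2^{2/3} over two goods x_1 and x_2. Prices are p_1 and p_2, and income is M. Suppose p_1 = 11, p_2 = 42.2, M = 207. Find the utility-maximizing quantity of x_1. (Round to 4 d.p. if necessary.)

Demand: x_1*(p_1,p_2,M) = 1/3·M/p_1 and x_2* = 2/3·M/p_2.
At p_1=11, p_2=42.2, M=207: x_1* = 1/3·207/11 = 6.2727.

x_1* = 6.2727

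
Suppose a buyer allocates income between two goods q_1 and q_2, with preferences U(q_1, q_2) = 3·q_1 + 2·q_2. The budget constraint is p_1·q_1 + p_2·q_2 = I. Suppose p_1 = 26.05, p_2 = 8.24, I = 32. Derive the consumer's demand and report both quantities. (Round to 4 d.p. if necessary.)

q_1* = 0, q_2* = 3.8835

Linear utility — the consumer picks whichever good has higher MU/price: 3/26.05 = 0.1152 vs 2/8.24 = 0.2427.
q_2 gives more utility per dollar, so spend all income on q_2: q_2* = I/p_2, q_1* = 0.
Numerically: q_1* = 0, q_2* = 3.8835.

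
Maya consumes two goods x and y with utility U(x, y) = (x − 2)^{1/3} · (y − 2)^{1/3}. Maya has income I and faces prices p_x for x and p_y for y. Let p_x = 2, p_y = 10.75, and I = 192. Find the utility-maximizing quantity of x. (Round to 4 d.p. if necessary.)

Discretionary income = 192 − 2·2 − 2·10.75 = 166.5; x* = 2 + 0.5·166.5/2 = 43.625.

x* = 43.625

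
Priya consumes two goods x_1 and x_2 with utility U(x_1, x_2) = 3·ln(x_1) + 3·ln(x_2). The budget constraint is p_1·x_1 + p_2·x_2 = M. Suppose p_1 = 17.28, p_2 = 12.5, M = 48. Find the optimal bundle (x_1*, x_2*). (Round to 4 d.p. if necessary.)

The MRS is x_2/x_1. Set MRS = p_1/p_2.
So 3·p_2·x_2 = 3·p_1·x_1; combined with the budget, a share 0.5 of income goes to x_1.
Demand: x_1*(p_1,p_2,M) = 0.5·M/p_1 and x_2* = 0.5·M/p_2.
At p_1=17.28, p_2=12.5, M=48: x_1* = 0.5·48/17.28 = 1.3889, x_2* = 1.92.

x_1* = 1.3889, x_2* = 1.92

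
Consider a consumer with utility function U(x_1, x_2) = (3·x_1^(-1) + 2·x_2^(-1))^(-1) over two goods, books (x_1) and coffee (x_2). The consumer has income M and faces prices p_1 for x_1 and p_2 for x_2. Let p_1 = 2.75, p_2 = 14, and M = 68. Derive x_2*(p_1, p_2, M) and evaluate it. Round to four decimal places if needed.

x_2* = 3.1482

MRS = MU_x_1/MU_x_2 = (3/2)·(x_2/x_1)^(2). Set equal to p_1/p_2.
Hence x_2/x_1 = ((2/3)·p_1/p_2)^(1/(2)), i.e. raised to the 0.5 power.
With the ratio pinned down, the budget gives x_1* = M/(p_1 + p_2·(x_2/x_1)) and x_2* = (x_2/x_1)·x_1*.
Numerically x_2/x_1 = 0.361873, so x_1* = 68/(2.75 + 14·0.361873) = 8.6998 and x_2* = 0.361873·8.6998 = 3.1482.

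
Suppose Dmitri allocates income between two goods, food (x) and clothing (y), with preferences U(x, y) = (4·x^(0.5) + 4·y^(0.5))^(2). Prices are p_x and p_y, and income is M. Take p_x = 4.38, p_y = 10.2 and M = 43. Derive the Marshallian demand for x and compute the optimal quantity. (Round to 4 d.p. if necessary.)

MRS = MU_x/MU_y = (y/x)^(0.5). Set equal to p_x/p_y.
Solve for the ratio: y/x = [p_x/p_y]^(2).
Substitute y = (y/x)·x into the budget: x* = M/(p_x + p_y·(y/x)).
Numerically y/x = 0.184394, so x* = 43/(4.38 + 10.2·0.184394) = 6.8681.

x* = 6.8681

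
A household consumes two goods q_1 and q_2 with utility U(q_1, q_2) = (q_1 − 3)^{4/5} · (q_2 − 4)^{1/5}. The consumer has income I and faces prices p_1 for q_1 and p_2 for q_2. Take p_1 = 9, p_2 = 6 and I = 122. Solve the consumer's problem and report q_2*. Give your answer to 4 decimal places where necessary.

Discretionary income = 122 − 3·9 − 4·6 = 71; q_2* = 4 + 0.2·71/6 = 6.3667.

q_2* = 6.3667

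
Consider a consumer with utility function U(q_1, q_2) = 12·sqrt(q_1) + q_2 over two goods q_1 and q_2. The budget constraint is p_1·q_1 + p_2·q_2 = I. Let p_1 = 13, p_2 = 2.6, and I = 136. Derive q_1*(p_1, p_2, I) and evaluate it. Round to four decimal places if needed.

q_1* = 1.44

Thus q_1* = (6·p_2/p_1)² — independent of I — with the rest of income spent on q_2.
Plugging in: q_1* = (6·2.6/13)² = 1.44.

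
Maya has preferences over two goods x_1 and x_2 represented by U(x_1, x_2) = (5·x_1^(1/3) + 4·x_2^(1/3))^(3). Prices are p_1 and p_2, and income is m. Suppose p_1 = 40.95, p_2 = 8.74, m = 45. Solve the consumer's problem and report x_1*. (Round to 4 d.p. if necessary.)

x_1* = 0.4311

Numerically x_2/x_1 = 7.256859, so x_1* = 45/(40.95 + 8.74·7.256859) = 0.4311.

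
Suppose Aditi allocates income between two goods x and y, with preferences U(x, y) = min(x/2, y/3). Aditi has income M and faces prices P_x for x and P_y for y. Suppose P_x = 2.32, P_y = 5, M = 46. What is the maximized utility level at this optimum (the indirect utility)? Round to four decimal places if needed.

With perfect complements, no substitution: consume in ratio x:y = 2:3.
Budget: P_x·x + P_y·(3/2)·x = M, so (2·P_x + 3·P_y)·x = 2·M.
Demand: x*(P_x,P_y,M) = 2·M/(2·P_x + 3·P_y), y* = 3·M/(2·P_x + 3·P_y).
Here 2·2.32 + 3·5 = 19.64, giving x* = 4.6843 and y* = 7.0265.
Utility at the optimum: U(4.6843, 7.0265) = 2.3422.

V = 2.3422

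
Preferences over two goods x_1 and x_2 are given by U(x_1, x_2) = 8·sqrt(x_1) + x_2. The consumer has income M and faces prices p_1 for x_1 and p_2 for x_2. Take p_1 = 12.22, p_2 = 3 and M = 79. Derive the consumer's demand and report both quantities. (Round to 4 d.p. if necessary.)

Set MRS = p_1/p_2: 4·x_1^(−1/2) = p_1/p_2.
Thus x_1* = (4·p_2/p_1)² — independent of M — with the rest of income spent on x_2.
Plugging in: x_1* = (4·3/12.22)² = 0.9643, x_2* = 22.4053.

x_1* = 0.9643, x_2* = 22.4053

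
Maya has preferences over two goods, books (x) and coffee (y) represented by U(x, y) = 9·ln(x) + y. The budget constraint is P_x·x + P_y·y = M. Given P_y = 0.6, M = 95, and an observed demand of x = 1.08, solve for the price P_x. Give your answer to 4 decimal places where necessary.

Set MRS = P_x/P_y: (9/x)/1 = P_x/P_y.
So x*(P_x,P_y) = 9·P_y/P_x, independent of income; and y* = (M − 9·P_y)/P_y.
Set x* = 1.08 in the demand function and solve for P_x: P_x = 5.

P_x = 5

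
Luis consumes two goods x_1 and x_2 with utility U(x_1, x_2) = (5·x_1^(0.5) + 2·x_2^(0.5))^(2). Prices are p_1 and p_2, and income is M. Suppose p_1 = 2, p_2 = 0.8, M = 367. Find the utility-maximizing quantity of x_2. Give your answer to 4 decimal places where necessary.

x_2* = 131.0714

MRS = MU_x_1/MU_x_2 = (5/2)·(x_2/x_1)^(0.5). Set equal to p_1/p_2.
Solve for the ratio: x_2/x_1 = [(2/5)·p_1/p_2]^(2).
Substitute x_2 = (x_2/x_1)·x_1 into the budget: x_1* = M/(p_1 + p_2·(x_2/x_1)).
Numerically x_2/x_1 = 1, so x_1* = 367/(2 + 0.8·1) = 131.0714 and x_2* = 1·131.0714 = 131.0714.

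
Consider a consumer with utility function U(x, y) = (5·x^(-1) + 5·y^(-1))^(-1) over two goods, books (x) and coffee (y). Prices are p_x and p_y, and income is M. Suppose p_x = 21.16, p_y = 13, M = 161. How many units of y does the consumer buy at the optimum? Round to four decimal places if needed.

Numerically y/x = 1.27581, so x* = 161/(21.16 + 13·1.27581) = 4.2654 and y* = 1.27581·4.2654 = 5.4418.

y* = 5.4418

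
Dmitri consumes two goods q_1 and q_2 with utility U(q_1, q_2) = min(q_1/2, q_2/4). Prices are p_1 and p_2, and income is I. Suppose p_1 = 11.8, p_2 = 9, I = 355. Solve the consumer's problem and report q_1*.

Here 2·11.8 + 4·9 = 59.6, giving q_1* = 11.9128.

q_1* = 11.9128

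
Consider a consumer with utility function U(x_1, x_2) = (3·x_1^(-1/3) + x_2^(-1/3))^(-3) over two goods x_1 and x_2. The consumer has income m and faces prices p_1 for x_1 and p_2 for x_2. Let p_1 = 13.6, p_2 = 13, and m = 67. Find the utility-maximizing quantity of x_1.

x_1* = 3.436

Numerically x_2/x_1 = 0.453791, so x_1* = 67/(13.6 + 13·0.453791) = 3.436.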